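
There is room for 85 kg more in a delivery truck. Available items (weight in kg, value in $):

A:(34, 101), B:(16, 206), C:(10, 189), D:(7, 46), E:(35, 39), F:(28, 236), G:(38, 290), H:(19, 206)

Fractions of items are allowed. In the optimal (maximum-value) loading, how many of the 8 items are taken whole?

4

Greedy by value/weight ratio, highest first.
Ratios (sorted): C 18.90, B 12.88, H 10.84, F 8.43, G 7.63, D 6.57, A 2.97, E 1.11
take C (10 @ 189); take B (16 @ 206); take H (19 @ 206); take F (28 @ 236); take 12/38 of G → 91.58. Capacity used 85/85.
4 item(s) taken whole; one partial (take 12/38 of G).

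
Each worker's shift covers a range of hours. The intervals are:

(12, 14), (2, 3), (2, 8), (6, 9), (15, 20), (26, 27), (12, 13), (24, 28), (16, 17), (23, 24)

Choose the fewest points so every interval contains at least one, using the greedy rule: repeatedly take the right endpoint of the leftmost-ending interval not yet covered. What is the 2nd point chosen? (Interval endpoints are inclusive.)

9

Sort by right endpoint; whenever an interval is uncovered, place a point at its right end.
Sorted: [2,3] [2,8] [6,9] [12,13] [12,14] [16,17] [15,20] [23,24] [26,27] [24,28]
{[2,3],[2,8]} hit by 3; {[6,9]} hit by 9; {[12,13],[12,14]} hit by 13; {[16,17],[15,20]} hit by 17; {[23,24]} hit by 24; {[26,27],[24,28]} hit by 27.
Points: 3, 9, 13, 17, 24, 27 (6 total).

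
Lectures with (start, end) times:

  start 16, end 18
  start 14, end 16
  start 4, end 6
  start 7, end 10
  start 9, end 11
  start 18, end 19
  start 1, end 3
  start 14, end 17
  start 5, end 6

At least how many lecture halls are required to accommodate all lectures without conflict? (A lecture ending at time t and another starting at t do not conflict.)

2

starts: [1, 4, 5, 7, 9, 14, 14, 16, 18]
ends:   [3, 6, 6, 10, 11, 16, 17, 18, 19]
s1→1 e3→0 s4→1 s5→2  — peak 2.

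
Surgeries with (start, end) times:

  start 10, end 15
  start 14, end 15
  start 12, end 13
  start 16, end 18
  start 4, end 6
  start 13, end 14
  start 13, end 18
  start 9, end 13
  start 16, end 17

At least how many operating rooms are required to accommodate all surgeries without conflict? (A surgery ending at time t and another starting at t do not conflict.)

3

starts: [4, 9, 10, 12, 13, 13, 14, 16, 16]
ends:   [6, 13, 13, 14, 15, 15, 17, 18, 18]
s4→1 e6→0 s9→1 s10→2 s12→3  — peak 3.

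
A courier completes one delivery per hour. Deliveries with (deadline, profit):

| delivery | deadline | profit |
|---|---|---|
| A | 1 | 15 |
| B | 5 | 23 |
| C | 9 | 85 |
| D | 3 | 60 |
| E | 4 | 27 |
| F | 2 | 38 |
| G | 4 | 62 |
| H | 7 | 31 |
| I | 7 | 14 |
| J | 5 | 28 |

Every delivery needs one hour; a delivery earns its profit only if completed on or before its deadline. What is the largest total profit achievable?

345

By profit: C(d9,85), G(d4,62), D(d3,60), F(d2,38), H(d7,31), J(d5,28), E(d4,27), B(d5,23), A(d1,15), I(d7,14)
C→slot 9; G→slot 4; D→slot 3; F→slot 2; H→slot 7; J→slot 5; E→slot 1; B skipped; A skipped; I→slot 6.
Profit = 27 + 38 + 60 + 62 + 28 + 14 + 31 + 85 = 345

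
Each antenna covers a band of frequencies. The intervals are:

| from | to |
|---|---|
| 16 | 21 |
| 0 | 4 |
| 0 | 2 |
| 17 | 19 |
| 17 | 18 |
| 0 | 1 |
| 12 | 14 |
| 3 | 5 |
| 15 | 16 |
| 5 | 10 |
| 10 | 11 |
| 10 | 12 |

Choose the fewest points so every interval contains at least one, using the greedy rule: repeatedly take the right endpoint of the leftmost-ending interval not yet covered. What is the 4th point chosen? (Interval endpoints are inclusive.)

Process intervals by earliest right end; each time one isn't hit yet, stab at its right endpoint.
By right end: [0,1]  [0,2]  [0,4]  [3,5]  [5,10]  [10,11]  [10,12]  [12,14]  [15,16]  [17,18]  [17,19]  [16,21]
[0,1] uncovered → point at 1; [3,5] uncovered → point at 5; [10,11] uncovered → point at 11; [12,14] uncovered → point at 14; [15,16] uncovered → point at 16; [17,18] uncovered → point at 18.
Points: 1, 5, 11, 14, 16, 18 (6 total).

14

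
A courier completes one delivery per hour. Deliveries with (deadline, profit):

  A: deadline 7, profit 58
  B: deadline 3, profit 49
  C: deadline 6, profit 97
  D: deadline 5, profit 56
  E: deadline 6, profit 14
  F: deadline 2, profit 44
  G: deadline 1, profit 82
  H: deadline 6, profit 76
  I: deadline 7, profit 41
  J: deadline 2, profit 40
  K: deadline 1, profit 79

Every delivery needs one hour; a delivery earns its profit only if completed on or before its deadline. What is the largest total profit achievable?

462

Sort by profit descending; place each in the latest free slot ≤ its deadline.
By profit: C(d6,97), G(d1,82), K(d1,79), H(d6,76), A(d7,58), D(d5,56), B(d3,49), F(d2,44), I(d7,41), J(d2,40), E(d6,14)
C→slot 6; G→slot 1; K skipped; H→slot 5; A→slot 7; D→slot 4; B→slot 3; F→slot 2; I skipped; J skipped; E skipped.
Profit = 82 + 44 + 49 + 56 + 76 + 97 + 58 = 462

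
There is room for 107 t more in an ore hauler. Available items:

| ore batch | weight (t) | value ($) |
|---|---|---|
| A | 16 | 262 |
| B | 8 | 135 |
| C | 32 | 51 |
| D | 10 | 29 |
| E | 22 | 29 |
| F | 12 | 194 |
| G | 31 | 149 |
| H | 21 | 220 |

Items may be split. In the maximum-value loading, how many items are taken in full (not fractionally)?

Ratios (sorted): B 16.88, A 16.38, F 16.17, H 10.48, G 4.81, D 2.90, C 1.59, E 1.32
take B (8 @ 135); take A (16 @ 262); take F (12 @ 194); take H (21 @ 220); take G (31 @ 149); take D (10 @ 29); take 9/32 of C → 14.34. Capacity used 107/107.
6 item(s) taken whole; one partial (take 9/32 of C).

6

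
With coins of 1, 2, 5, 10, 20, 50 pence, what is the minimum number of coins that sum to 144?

6

Greedy: take as many of the largest coin as possible, then repeat with the remainder.
144 = 2×50 + 2×20 + 2×2
Total coins = 2 + 2 + 2 = 6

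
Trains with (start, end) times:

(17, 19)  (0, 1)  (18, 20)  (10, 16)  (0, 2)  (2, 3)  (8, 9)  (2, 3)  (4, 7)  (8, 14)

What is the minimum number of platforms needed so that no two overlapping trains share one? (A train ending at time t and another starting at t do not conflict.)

Count concurrent intervals with a sweep; the peak is the room count.
starts: [0, 0, 2, 2, 4, 8, 8, 10, 17, 18]
ends:   [1, 2, 3, 3, 7, 9, 14, 16, 19, 20]
s0→1 s0→2  — peak 2.

2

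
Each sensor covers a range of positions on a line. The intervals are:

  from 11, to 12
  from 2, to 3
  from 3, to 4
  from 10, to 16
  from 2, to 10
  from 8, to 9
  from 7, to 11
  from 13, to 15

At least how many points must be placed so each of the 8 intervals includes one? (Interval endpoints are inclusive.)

By right end: [2,3]  [3,4]  [8,9]  [2,10]  [7,11]  [11,12]  [13,15]  [10,16]
[2,3] uncovered → point at 3; [8,9] uncovered → point at 9; [11,12] uncovered → point at 12; [13,15] uncovered → point at 15.
Points: 3, 9, 12, 15 (4 total).

4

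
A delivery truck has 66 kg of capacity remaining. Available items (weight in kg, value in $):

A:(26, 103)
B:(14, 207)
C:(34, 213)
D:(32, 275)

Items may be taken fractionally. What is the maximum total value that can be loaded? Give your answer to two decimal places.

Sort by value per unit weight and fill in that order.
Ratios (sorted): B 14.79, D 8.59, C 6.26, A 3.96
take B (14 @ 207); take D (32 @ 275); take 20/34 of C → 125.29. Capacity used 66/66.
Total value = 607.29

607.29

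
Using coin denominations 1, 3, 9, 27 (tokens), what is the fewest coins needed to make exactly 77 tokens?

Use the largest denomination that fits, subtract, and repeat.
77 − 2×27→23 − 2×9→5 − 1×3→2 − 2×1→0
Total coins = 2 + 2 + 1 + 2 = 7

7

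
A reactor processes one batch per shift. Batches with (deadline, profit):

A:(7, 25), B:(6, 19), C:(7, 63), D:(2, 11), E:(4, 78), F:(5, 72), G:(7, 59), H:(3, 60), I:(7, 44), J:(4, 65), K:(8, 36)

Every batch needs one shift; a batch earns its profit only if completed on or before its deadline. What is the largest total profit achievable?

Take jobs in profit order; each goes to the latest open slot no later than its deadline.
By profit: E(d4,78), F(d5,72), J(d4,65), C(d7,63), H(d3,60), G(d7,59), I(d7,44), K(d8,36), A(d7,25), B(d6,19), D(d2,11)
E→slot 4; F→slot 5; J→slot 3; C→slot 7; H→slot 2; G→slot 6; I→slot 1; K→slot 8; A skipped; B skipped; D skipped.
Profit = 44 + 60 + 65 + 78 + 72 + 59 + 63 + 36 = 477

477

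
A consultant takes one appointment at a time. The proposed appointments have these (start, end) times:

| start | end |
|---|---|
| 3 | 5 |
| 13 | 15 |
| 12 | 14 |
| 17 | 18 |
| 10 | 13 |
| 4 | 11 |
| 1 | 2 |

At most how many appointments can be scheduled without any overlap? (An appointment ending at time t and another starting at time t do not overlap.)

5

Sort by end time and greedily take each interval whose start is ≥ the last chosen end.
By end time: (1,2), (3,5), (4,11), (10,13), (12,14), (13,15), (17,18).
Pick (1,2); next start ≥ 2 → (3,5); next start ≥ 5 → (10,13); next start ≥ 13 → (13,15); next start ≥ 15 → (17,18).
Selected 5 appointments.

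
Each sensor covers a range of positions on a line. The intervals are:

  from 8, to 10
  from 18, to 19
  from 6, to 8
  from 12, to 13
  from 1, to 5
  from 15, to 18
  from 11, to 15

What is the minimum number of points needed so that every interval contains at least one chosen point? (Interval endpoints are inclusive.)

By right end: [1,5]  [6,8]  [8,10]  [12,13]  [11,15]  [15,18]  [18,19]
[1,5] uncovered → point at 5; [6,8] uncovered → point at 8; [12,13] uncovered → point at 13; [15,18] uncovered → point at 18.
Points: 5, 8, 13, 18 (4 total).

4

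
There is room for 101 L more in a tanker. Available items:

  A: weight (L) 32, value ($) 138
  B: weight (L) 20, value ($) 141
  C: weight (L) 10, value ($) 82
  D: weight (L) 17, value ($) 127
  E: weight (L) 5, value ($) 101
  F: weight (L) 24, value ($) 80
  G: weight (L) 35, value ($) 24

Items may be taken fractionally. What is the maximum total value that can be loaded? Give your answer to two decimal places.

Ratios (sorted): E 20.20, C 8.20, D 7.47, B 7.05, A 4.31, F 3.33, G 0.69
take E (5 @ 101); take C (10 @ 82); take D (17 @ 127); take B (20 @ 141); take A (32 @ 138); take 17/24 of F → 56.67. Capacity used 101/101.
Total value = 645.67

645.67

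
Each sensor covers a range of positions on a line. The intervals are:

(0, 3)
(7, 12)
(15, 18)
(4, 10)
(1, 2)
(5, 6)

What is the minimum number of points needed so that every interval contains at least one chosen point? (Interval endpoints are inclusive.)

4

Sorted: [1,2] [0,3] [5,6] [4,10] [7,12] [15,18]
{[1,2],[0,3]} hit by 2; {[5,6],[4,10]} hit by 6; {[7,12]} hit by 12; {[15,18]} hit by 18.
Points: 2, 6, 12, 18 (4 total).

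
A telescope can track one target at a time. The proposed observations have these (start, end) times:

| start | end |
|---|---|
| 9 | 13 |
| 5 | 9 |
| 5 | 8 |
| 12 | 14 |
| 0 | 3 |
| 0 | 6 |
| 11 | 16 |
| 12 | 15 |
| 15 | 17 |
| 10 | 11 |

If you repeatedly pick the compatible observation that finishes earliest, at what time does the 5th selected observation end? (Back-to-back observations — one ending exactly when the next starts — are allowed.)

17

By end time: (0,3), (0,6), (5,8), (5,9), (10,11), (9,13), (12,14), (12,15), (11,16), (15,17).
Pick (0,3); next start ≥ 3 → (5,8); next start ≥ 8 → (10,11); next start ≥ 11 → (12,14); next start ≥ 14 → (15,17).
Selected: (0,3) (5,8) (10,11) (12,14) (15,17)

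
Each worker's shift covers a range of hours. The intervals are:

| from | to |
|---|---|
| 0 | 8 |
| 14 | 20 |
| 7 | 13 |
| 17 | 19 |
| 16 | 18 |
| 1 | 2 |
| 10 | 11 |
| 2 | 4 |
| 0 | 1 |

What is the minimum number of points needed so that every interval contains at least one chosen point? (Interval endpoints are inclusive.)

4

Sort by right endpoint; whenever an interval is uncovered, place a point at its right end.
By right end: [0,1]  [1,2]  [2,4]  [0,8]  [10,11]  [7,13]  [16,18]  [17,19]  [14,20]
[0,1] uncovered → point at 1; [2,4] uncovered → point at 4; [10,11] uncovered → point at 11; [16,18] uncovered → point at 18.
Points: 1, 4, 11, 18 (4 total).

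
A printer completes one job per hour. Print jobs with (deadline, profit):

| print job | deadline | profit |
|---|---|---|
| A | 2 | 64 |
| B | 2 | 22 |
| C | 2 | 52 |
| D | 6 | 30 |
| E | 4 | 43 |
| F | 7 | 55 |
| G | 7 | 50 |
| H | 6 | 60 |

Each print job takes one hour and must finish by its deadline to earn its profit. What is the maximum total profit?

Take jobs in profit order; each goes to the latest open slot no later than its deadline.
Profit order: A=64 H=60 F=55 C=52 G=50 E=43 D=30 B=22
Assign: A→slot 2, H→slot 6, F→slot 7, C→slot 1, G→slot 5, E→slot 4, D→slot 3, B skipped.
Slots: [1:C] [2:A] [3:D] [4:E] [5:G] [6:H] [7:F]
Profit = 52 + 64 + 30 + 43 + 50 + 60 + 55 = 354

354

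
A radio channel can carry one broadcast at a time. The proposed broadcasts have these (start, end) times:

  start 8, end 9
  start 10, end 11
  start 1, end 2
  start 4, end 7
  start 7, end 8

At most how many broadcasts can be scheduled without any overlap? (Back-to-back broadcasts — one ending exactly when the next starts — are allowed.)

5

Sorted by end: (1,2)  (4,7)  (7,8)  (8,9)  (10,11)
take (1,2); take (4,7); take (7,8); take (8,9); take (10,11).
Selected 5 broadcasts.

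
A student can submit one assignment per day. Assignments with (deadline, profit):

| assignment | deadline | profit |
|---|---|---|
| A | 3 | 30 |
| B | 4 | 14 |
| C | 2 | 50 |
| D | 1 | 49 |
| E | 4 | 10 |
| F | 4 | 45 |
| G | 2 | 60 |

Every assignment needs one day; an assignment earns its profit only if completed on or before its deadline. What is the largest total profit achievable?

185

Profit order: G=60 C=50 D=49 F=45 A=30 B=14 E=10
Assign: G→slot 2, C→slot 1, D skipped, F→slot 4, A→slot 3, B skipped, E skipped.
Slots: [1:C] [2:G] [3:A] [4:F]
Profit = 50 + 60 + 30 + 45 = 185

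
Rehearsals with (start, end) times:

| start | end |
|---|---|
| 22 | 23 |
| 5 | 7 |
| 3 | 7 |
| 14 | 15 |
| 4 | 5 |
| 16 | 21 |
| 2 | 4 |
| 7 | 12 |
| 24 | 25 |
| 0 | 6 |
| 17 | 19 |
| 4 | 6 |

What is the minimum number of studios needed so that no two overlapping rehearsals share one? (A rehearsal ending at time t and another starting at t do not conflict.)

4

Events (time:±→running): 0:+→1 2:+→2 3:+→3 4:-→2 4:+→3 4:+→4 … peak 4.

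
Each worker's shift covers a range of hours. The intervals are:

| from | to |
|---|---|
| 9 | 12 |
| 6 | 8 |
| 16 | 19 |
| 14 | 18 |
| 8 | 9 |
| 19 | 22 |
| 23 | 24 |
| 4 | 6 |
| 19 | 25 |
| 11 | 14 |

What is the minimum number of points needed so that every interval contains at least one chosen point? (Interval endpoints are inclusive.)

5

Process intervals by earliest right end; each time one isn't hit yet, stab at its right endpoint.
By right end: [4,6]  [6,8]  [8,9]  [9,12]  [11,14]  [14,18]  [16,19]  [19,22]  [23,24]  [19,25]
[4,6] uncovered → point at 6; [8,9] uncovered → point at 9; [11,14] uncovered → point at 14; [16,19] uncovered → point at 19; [23,24] uncovered → point at 24.
Points: 6, 9, 14, 19, 24 (5 total).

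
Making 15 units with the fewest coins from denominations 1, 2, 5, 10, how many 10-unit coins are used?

15 = 1×10 + 1×5
Count of 10: 1

1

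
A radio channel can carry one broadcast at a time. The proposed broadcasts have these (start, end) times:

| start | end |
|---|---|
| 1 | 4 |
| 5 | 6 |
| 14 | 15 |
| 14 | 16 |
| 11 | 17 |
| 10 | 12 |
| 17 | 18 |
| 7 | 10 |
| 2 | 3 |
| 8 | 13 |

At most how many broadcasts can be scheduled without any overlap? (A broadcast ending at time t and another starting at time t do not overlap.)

Greedy by earliest finish: after sorting by end time, pick each interval compatible with the last pick.
By end time: (2,3), (1,4), (5,6), (7,10), (10,12), (8,13), (14,15), (14,16), (11,17), (17,18).
Pick (2,3); next start ≥ 3 → (5,6); next start ≥ 6 → (7,10); next start ≥ 10 → (10,12); next start ≥ 12 → (14,15); next start ≥ 15 → (17,18).
Selected 6 broadcasts.

6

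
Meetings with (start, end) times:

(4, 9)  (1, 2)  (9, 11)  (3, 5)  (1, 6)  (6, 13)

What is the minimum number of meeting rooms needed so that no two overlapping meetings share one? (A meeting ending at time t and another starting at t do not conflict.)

3

Count concurrent intervals with a sweep; the peak is the room count.
Events (time:±→running): 1:+→1 1:+→2 2:-→1 3:+→2 4:+→3 … peak 3.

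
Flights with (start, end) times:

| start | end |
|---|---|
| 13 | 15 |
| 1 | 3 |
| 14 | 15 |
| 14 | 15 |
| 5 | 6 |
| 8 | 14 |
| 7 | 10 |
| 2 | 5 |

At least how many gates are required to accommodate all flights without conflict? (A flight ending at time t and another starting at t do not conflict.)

3

Events (time:±→running): 1:+→1 2:+→2 3:-→1 5:-→0 5:+→1 6:-→0 7:+→1 8:+→2 10:-→1 13:+→2 14:-→1 14:+→2 14:+→3 … peak 3.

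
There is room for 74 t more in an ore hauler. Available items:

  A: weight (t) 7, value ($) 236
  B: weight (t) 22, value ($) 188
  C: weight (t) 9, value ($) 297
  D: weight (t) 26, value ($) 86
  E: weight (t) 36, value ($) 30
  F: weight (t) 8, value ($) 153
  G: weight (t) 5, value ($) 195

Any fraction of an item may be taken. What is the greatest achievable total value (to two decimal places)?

Greedy by value/weight ratio, highest first.
Order: G (195/5=39.00) > A (236/7=33.71) > C (297/9=33.00) > F (153/8=19.12) > B (188/22=8.55) > D (86/26=3.31) > E (30/36=0.83)
Fill: take G (5 @ 195) → take A (7 @ 236) → take C (9 @ 297) → take F (8 @ 153) → take B (22 @ 188) → take 23/26 of D → 76.08; 74/74 used.
Total value = 1145.08

1145.08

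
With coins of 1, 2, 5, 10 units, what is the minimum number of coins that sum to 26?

26 = 2×10 + 1×5 + 1×1
Total coins = 2 + 1 + 1 = 4

4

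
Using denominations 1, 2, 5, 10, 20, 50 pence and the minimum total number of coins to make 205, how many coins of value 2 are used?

205 = 4×50 + 1×5
Count of 2: 0

0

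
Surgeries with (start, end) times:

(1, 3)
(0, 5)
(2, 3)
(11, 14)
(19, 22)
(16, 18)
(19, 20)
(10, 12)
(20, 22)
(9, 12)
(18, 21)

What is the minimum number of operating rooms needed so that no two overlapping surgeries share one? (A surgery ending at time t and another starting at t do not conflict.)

starts: [0, 1, 2, 9, 10, 11, 16, 18, 19, 19, 20]
ends:   [3, 3, 5, 12, 12, 14, 18, 20, 21, 22, 22]
s0→1 s1→2 s2→3  — peak 3.

3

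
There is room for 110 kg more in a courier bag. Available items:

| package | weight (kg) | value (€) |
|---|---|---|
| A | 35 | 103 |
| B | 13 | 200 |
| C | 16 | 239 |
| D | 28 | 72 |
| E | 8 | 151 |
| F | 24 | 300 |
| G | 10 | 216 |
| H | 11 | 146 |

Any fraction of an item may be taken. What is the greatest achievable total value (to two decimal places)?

1334.40

Greedy by value/weight ratio, highest first.
Ratios (sorted): G 21.60, E 18.88, B 15.38, C 14.94, H 13.27, F 12.50, A 2.94, D 2.57
take G (10 @ 216); take E (8 @ 151); take B (13 @ 200); take C (16 @ 239); take H (11 @ 146); take F (24 @ 300); take 28/35 of A → 82.40. Capacity used 110/110.
Total value = 1334.40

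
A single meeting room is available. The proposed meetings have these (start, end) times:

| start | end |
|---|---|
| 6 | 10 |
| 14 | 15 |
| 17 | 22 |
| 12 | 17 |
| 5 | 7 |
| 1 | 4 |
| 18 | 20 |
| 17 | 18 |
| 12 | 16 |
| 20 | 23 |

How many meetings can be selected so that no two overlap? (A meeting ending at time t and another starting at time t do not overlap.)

6

Greedy by earliest finish: after sorting by end time, pick each interval compatible with the last pick.
Sorted by end: (1,4)  (5,7)  (6,10)  (14,15)  (12,16)  (12,17)  (17,18)  (18,20)  (17,22)  (20,23)
take (1,4); take (5,7); take (14,15); skip (12,16); skip (12,17); take (17,18); take (18,20); skip (17,22); take (20,23).
Selected 6 meetings.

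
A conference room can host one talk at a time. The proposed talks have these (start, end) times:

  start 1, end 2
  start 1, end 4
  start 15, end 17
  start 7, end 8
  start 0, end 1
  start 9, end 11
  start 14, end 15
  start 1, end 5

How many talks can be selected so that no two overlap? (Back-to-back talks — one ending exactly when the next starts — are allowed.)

Order by finish time; keep every interval that doesn't clash with the previous kept one.
By end time: (0,1), (1,2), (1,4), (1,5), (7,8), (9,11), (14,15), (15,17).
Pick (0,1); next start ≥ 1 → (1,2); next start ≥ 2 → (7,8); next start ≥ 8 → (9,11); next start ≥ 11 → (14,15); next start ≥ 15 → (15,17).
Selected 6 talks.

6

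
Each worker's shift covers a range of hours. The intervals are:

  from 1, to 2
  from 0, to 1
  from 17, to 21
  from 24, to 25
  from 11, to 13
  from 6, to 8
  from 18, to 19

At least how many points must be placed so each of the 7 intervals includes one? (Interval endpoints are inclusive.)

5

Sort by right endpoint; whenever an interval is uncovered, place a point at its right end.
Sorted: [0,1] [1,2] [6,8] [11,13] [18,19] [17,21] [24,25]
{[0,1],[1,2]} hit by 1; {[6,8]} hit by 8; {[11,13]} hit by 13; {[18,19],[17,21]} hit by 19; {[24,25]} hit by 25.
Points: 1, 8, 13, 19, 25 (5 total).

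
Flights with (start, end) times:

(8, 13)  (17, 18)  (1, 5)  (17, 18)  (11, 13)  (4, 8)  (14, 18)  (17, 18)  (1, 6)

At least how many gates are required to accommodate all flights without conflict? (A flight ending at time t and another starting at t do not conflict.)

4

Count concurrent intervals with a sweep; the peak is the room count.
starts: [1, 1, 4, 8, 11, 14, 17, 17, 17]
ends:   [5, 6, 8, 13, 13, 18, 18, 18, 18]
s1→1 s1→2 s4→3 e5→2 e6→1 e8→0 s8→1 s11→2 e13→1 e13→0 s14→1 s17→2 s17→3 s17→4  — peak 4.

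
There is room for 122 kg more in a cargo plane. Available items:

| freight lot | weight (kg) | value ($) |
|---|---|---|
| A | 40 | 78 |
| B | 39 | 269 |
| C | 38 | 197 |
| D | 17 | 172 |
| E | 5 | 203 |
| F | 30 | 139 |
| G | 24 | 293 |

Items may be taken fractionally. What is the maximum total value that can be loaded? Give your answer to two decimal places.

1128.82

Sort by value per unit weight and fill in that order.
Ratios (sorted): E 40.60, G 12.21, D 10.12, B 6.90, C 5.18, F 4.63, A 1.95
take E (5 @ 203); take G (24 @ 293); take D (17 @ 172); take B (39 @ 269); take 37/38 of C → 191.82. Capacity used 122/122.
Total value = 1128.82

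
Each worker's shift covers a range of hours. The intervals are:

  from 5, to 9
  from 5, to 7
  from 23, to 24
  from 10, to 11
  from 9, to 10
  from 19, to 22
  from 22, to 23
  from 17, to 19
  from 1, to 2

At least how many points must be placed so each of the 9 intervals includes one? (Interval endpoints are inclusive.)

Sorted: [1,2] [5,7] [5,9] [9,10] [10,11] [17,19] [19,22] [22,23] [23,24]
{[1,2]} hit by 2; {[5,7],[5,9]} hit by 7; {[9,10],[10,11]} hit by 10; {[17,19],[19,22]} hit by 19; {[22,23],[23,24]} hit by 23.
Points: 2, 7, 10, 19, 23 (5 total).

5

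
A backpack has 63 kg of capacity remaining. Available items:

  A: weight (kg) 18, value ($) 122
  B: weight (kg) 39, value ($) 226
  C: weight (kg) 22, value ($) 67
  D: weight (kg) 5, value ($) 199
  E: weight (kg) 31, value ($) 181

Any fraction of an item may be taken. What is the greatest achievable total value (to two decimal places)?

Greedy by value/weight ratio, highest first.
Order: D (199/5=39.80) > A (122/18=6.78) > E (181/31=5.84) > B (226/39=5.79) > C (67/22=3.05)
Fill: take D (5 @ 199) → take A (18 @ 122) → take E (31 @ 181) → take 9/39 of B → 52.15; 63/63 used.
Total value = 554.15

554.15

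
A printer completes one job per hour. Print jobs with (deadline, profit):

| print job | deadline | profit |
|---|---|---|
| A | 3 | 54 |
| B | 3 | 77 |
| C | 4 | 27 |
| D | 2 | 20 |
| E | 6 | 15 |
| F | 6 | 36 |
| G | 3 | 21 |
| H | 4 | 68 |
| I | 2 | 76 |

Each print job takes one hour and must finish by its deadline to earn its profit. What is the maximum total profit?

326

Profit order: B=77 I=76 H=68 A=54 F=36 C=27 G=21 D=20 E=15
Assign: B→slot 3, I→slot 2, H→slot 4, A→slot 1, F→slot 6, C skipped, G skipped, D skipped, E→slot 5.
Slots: [1:A] [2:I] [3:B] [4:H] [5:E] [6:F]
Profit = 54 + 76 + 77 + 68 + 15 + 36 = 326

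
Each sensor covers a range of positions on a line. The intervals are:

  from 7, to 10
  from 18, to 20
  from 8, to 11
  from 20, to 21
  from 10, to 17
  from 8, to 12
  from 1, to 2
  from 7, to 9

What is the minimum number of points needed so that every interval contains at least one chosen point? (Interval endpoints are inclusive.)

By right end: [1,2]  [7,9]  [7,10]  [8,11]  [8,12]  [10,17]  [18,20]  [20,21]
[1,2] uncovered → point at 2; [7,9] uncovered → point at 9; [10,17] uncovered → point at 17; [18,20] uncovered → point at 20.
Points: 2, 9, 17, 20 (4 total).

4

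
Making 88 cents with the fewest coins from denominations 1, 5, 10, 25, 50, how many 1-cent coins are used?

3

Use the largest denomination that fits, subtract, and repeat.
88 = 1×50 + 1×25 + 1×10 + 3×1
Count of 1: 3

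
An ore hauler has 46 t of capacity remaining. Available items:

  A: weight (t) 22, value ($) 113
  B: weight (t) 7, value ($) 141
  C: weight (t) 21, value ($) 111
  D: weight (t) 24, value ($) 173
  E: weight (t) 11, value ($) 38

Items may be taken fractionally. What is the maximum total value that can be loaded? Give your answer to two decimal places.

393.29

Order: B (141/7=20.14) > D (173/24=7.21) > C (111/21=5.29) > A (113/22=5.14) > E (38/11=3.45)
Fill: take B (7 @ 141) → take D (24 @ 173) → take 15/21 of C → 79.29; 46/46 used.
Total value = 393.29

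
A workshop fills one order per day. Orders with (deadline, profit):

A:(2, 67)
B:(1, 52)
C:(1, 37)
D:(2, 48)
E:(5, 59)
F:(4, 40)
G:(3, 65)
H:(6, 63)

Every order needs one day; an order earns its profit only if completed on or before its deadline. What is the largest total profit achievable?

346

Sort by profit descending; place each in the latest free slot ≤ its deadline.
Profit order: A=67 G=65 H=63 E=59 B=52 D=48 F=40 C=37
Assign: A→slot 2, G→slot 3, H→slot 6, E→slot 5, B→slot 1, D skipped, F→slot 4, C skipped.
Slots: [1:B] [2:A] [3:G] [4:F] [5:E] [6:H]
Profit = 52 + 67 + 65 + 40 + 59 + 63 = 346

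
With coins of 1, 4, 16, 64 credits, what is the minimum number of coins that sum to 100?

100 − 1×64→36 − 2×16→4 − 1×4→0
Total coins = 1 + 2 + 1 = 4

4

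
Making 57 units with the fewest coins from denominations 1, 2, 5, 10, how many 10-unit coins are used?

57 − 5×10→7 − 1×5→2 − 1×2→0
Count of 10: 5

5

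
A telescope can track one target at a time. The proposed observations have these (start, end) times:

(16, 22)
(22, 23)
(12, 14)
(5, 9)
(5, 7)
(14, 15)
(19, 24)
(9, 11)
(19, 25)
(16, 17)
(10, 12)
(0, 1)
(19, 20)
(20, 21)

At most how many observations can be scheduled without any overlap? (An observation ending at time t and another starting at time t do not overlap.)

By end time: (0,1), (5,7), (5,9), (9,11), (10,12), (12,14), (14,15), (16,17), (19,20), (20,21), (16,22), (22,23), (19,24), (19,25).
Pick (0,1); next start ≥ 1 → (5,7); next start ≥ 7 → (9,11); next start ≥ 11 → (12,14); next start ≥ 14 → (14,15); next start ≥ 15 → (16,17); next start ≥ 17 → (19,20); next start ≥ 20 → (20,21); next start ≥ 21 → (22,23).
Selected 9 observations.

9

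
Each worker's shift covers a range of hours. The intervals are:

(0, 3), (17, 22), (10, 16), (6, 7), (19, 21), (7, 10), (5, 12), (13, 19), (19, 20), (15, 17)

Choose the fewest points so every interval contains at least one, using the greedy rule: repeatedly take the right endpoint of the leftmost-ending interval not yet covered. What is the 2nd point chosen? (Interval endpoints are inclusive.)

Sorted: [0,3] [6,7] [7,10] [5,12] [10,16] [15,17] [13,19] [19,20] [19,21] [17,22]
{[0,3]} hit by 3; {[6,7],[7,10],[5,12]} hit by 7; {[10,16],[15,17],[13,19]} hit by 16; {[19,20],[19,21],[17,22]} hit by 20.
Points: 3, 7, 16, 20 (4 total).

7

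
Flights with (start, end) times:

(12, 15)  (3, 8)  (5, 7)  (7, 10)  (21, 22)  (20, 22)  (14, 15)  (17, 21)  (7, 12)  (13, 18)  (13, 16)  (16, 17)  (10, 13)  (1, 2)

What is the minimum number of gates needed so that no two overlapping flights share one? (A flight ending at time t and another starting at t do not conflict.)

4

Count concurrent intervals with a sweep; the peak is the room count.
Events (time:±→running): 1:+→1 2:-→0 3:+→1 5:+→2 7:-→1 7:+→2 7:+→3 8:-→2 10:-→1 10:+→2 12:-→1 12:+→2 13:-→1 13:+→2 13:+→3 14:+→4 … peak 4.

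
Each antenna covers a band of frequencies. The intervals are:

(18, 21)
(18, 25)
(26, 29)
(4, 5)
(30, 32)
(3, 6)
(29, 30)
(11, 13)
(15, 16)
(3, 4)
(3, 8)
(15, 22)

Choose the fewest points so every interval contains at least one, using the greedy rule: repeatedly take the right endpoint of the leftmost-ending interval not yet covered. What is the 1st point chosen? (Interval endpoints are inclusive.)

By right end: [3,4]  [4,5]  [3,6]  [3,8]  [11,13]  [15,16]  [18,21]  [15,22]  [18,25]  [26,29]  [29,30]  [30,32]
[3,4] uncovered → point at 4; [11,13] uncovered → point at 13; [15,16] uncovered → point at 16; [18,21] uncovered → point at 21; [26,29] uncovered → point at 29; [30,32] uncovered → point at 32.
Points: 4, 13, 16, 21, 29, 32 (6 total).

4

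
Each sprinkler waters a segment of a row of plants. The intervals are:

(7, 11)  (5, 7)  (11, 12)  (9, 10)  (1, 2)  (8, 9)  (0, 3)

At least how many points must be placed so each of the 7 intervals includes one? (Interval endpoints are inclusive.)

4

By right end: [1,2]  [0,3]  [5,7]  [8,9]  [9,10]  [7,11]  [11,12]
[1,2] uncovered → point at 2; [5,7] uncovered → point at 7; [8,9] uncovered → point at 9; [11,12] uncovered → point at 12.
Points: 2, 7, 9, 12 (4 total).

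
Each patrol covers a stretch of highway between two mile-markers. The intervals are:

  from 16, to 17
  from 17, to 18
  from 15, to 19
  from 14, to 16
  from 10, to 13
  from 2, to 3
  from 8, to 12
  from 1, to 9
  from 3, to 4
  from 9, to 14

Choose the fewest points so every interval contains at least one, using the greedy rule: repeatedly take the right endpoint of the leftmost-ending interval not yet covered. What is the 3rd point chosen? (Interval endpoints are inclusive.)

16

Sort by right endpoint; whenever an interval is uncovered, place a point at its right end.
By right end: [2,3]  [3,4]  [1,9]  [8,12]  [10,13]  [9,14]  [14,16]  [16,17]  [17,18]  [15,19]
[2,3] uncovered → point at 3; [8,12] uncovered → point at 12; [14,16] uncovered → point at 16; [17,18] uncovered → point at 18.
Points: 3, 12, 16, 18 (4 total).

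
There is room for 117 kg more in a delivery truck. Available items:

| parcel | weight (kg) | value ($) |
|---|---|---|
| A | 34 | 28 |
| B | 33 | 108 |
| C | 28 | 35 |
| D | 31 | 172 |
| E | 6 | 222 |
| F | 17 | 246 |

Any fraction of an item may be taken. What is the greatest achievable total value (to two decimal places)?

784.65

Ratios (sorted): E 37.00, F 14.47, D 5.55, B 3.27, C 1.25, A 0.82
take E (6 @ 222); take F (17 @ 246); take D (31 @ 172); take B (33 @ 108); take C (28 @ 35); take 2/34 of A → 1.65. Capacity used 117/117.
Total value = 784.65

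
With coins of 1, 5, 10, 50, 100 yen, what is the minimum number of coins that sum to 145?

145 − 1×100→45 − 4×10→5 − 1×5→0
Total coins = 1 + 4 + 1 = 6

6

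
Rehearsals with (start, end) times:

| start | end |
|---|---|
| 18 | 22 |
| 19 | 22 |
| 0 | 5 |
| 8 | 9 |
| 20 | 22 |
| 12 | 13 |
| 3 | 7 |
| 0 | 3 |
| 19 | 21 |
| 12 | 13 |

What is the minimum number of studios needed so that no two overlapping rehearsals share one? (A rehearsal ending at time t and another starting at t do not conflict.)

4

starts: [0, 0, 3, 8, 12, 12, 18, 19, 19, 20]
ends:   [3, 5, 7, 9, 13, 13, 21, 22, 22, 22]
s0→1 s0→2 e3→1 s3→2 e5→1 e7→0 s8→1 e9→0 s12→1 s12→2 e13→1 e13→0 s18→1 s19→2 s19→3 s20→4  — peak 4.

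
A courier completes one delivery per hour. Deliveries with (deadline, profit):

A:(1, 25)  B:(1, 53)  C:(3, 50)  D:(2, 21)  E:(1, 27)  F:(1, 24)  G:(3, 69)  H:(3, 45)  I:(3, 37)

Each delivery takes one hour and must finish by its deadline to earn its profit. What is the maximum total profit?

By profit: G(d3,69), B(d1,53), C(d3,50), H(d3,45), I(d3,37), E(d1,27), A(d1,25), F(d1,24), D(d2,21)
G→slot 3; B→slot 1; C→slot 2; H skipped; I skipped; E skipped; A skipped; F skipped; D skipped.
Profit = 53 + 50 + 69 = 172

172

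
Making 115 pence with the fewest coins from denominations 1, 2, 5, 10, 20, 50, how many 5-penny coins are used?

1

115 − 2×50→15 − 1×10→5 − 1×5→0
Count of 5: 1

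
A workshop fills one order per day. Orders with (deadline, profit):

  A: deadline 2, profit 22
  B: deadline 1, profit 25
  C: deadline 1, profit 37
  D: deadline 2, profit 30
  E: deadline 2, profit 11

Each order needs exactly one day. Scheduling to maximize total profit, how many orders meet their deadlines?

2

Take jobs in profit order; each goes to the latest open slot no later than its deadline.
By profit: C(d1,37), D(d2,30), B(d1,25), A(d2,22), E(d2,11)
C→slot 1; D→slot 2; B skipped; A skipped; E skipped.
2 of 5 scheduled.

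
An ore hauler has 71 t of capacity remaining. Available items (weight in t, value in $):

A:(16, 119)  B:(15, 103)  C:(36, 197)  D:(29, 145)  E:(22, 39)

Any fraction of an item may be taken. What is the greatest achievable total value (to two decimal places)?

Ratios (sorted): A 7.44, B 6.87, C 5.47, D 5.00, E 1.77
take A (16 @ 119); take B (15 @ 103); take C (36 @ 197); take 4/29 of D → 20.00. Capacity used 71/71.
Total value = 439.00

439.00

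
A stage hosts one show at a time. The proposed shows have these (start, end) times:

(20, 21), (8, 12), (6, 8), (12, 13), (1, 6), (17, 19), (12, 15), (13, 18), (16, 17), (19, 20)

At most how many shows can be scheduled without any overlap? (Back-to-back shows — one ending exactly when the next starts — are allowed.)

By end time: (1,6), (6,8), (8,12), (12,13), (12,15), (16,17), (13,18), (17,19), (19,20), (20,21).
Pick (1,6); next start ≥ 6 → (6,8); next start ≥ 8 → (8,12); next start ≥ 12 → (12,13); next start ≥ 13 → (16,17); next start ≥ 17 → (17,19); next start ≥ 19 → (19,20); next start ≥ 20 → (20,21).
Selected 8 shows.

8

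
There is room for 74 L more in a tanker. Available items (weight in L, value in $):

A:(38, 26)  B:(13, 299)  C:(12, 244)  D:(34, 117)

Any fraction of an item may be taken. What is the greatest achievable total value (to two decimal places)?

Ratios (sorted): B 23.00, C 20.33, D 3.44, A 0.68
take B (13 @ 299); take C (12 @ 244); take D (34 @ 117); take 15/38 of A → 10.26. Capacity used 74/74.
Total value = 670.26

670.26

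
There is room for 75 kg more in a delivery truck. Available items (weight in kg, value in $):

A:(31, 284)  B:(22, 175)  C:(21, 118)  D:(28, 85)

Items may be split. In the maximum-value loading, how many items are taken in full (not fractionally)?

Greedy by value/weight ratio, highest first.
Ratios (sorted): A 9.16, B 7.95, C 5.62, D 3.04
take A (31 @ 284); take B (22 @ 175); take C (21 @ 118); take 1/28 of D → 3.04. Capacity used 75/75.
3 item(s) taken whole; one partial (take 1/28 of D).

3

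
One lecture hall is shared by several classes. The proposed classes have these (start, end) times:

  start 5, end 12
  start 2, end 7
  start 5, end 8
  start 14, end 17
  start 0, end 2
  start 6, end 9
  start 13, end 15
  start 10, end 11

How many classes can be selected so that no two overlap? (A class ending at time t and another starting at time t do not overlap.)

Greedy by earliest finish: after sorting by end time, pick each interval compatible with the last pick.
By end time: (0,2), (2,7), (5,8), (6,9), (10,11), (5,12), (13,15), (14,17).
Pick (0,2); next start ≥ 2 → (2,7); next start ≥ 7 → (10,11); next start ≥ 11 → (13,15).
Selected 4 classes.

4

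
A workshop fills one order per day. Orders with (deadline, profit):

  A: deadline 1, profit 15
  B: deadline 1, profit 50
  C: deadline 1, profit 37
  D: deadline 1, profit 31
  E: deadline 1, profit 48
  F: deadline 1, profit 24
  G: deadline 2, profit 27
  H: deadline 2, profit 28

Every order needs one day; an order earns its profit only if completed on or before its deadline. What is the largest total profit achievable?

78

Sort by profit descending; place each in the latest free slot ≤ its deadline.
By profit: B(d1,50), E(d1,48), C(d1,37), D(d1,31), H(d2,28), G(d2,27), F(d1,24), A(d1,15)
B→slot 1; E skipped; C skipped; D skipped; H→slot 2; G skipped; F skipped; A skipped.
Profit = 50 + 28 = 78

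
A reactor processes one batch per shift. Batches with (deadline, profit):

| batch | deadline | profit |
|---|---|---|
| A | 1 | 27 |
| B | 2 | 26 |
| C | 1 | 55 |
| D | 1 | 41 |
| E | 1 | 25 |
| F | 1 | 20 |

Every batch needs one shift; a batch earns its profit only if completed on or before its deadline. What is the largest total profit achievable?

81

Take jobs in profit order; each goes to the latest open slot no later than its deadline.
By profit: C(d1,55), D(d1,41), A(d1,27), B(d2,26), E(d1,25), F(d1,20)
C→slot 1; D skipped; A skipped; B→slot 2; E skipped; F skipped.
Profit = 55 + 26 = 81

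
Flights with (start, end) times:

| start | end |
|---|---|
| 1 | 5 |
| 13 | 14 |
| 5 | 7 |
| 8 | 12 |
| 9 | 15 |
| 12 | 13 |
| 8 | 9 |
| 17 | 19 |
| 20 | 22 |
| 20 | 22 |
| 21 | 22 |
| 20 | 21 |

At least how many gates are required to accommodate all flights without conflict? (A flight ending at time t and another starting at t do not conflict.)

Count concurrent intervals with a sweep; the peak is the room count.
Events (time:±→running): 1:+→1 5:-→0 5:+→1 7:-→0 8:+→1 8:+→2 9:-→1 9:+→2 12:-→1 12:+→2 13:-→1 13:+→2 14:-→1 15:-→0 17:+→1 19:-→0 20:+→1 20:+→2 20:+→3 … peak 3.

3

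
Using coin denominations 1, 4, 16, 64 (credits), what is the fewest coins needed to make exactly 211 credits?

211 = 3×64 + 1×16 + 3×1
Total coins = 3 + 1 + 3 = 7

7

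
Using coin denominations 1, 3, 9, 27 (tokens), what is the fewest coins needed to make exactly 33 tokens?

3

Greedy: take as many of the largest coin as possible, then repeat with the remainder.
33 − 1×27→6 − 2×3→0
Total coins = 1 + 2 = 3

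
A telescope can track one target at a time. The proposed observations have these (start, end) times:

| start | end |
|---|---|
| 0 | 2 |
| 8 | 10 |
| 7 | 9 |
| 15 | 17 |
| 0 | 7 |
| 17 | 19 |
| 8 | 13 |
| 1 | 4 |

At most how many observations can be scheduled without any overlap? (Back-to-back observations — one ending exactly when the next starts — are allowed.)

4

By end time: (0,2), (1,4), (0,7), (7,9), (8,10), (8,13), (15,17), (17,19).
Pick (0,2); next start ≥ 2 → (7,9); next start ≥ 9 → (15,17); next start ≥ 17 → (17,19).
Selected 4 observations.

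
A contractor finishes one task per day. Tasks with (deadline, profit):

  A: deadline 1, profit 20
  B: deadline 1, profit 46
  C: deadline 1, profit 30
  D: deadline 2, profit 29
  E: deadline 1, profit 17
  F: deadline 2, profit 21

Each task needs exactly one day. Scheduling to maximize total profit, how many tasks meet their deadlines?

2

Profit order: B=46 C=30 D=29 F=21 A=20 E=17
Assign: B→slot 1, C skipped, D→slot 2, F skipped, A skipped, E skipped.
Slots: [1:B] [2:D]
2 of 6 scheduled.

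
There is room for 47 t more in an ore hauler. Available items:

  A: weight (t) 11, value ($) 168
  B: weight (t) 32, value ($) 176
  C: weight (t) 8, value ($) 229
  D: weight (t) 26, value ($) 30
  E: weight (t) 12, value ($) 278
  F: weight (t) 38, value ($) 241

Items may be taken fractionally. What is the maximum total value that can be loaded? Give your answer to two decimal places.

Order: C (229/8=28.62) > E (278/12=23.17) > A (168/11=15.27) > F (241/38=6.34) > B (176/32=5.50) > D (30/26=1.15)
Fill: take C (8 @ 229) → take E (12 @ 278) → take A (11 @ 168) → take 16/38 of F → 101.47; 47/47 used.
Total value = 776.47

776.47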